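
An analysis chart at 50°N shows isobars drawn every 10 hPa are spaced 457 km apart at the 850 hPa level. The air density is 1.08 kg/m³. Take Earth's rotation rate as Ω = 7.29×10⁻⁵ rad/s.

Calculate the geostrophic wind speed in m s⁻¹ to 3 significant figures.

Coriolis parameter at 50°N:
f = 2Ω sin φ = 2 × 7.29×10⁻⁵ × sin 50° = 1.12×10⁻⁴ s⁻¹
Pressure gradient: |∂P/∂n| = 1000 Pa / 457000 m = 2.19×10⁻³ Pa/m
Geostrophic balance (pressure-gradient force = Coriolis force):
V_g = (1/(fρ)) |∂P/∂n| = 2.19×10⁻³ / (1.12×10⁻⁴ × 1.08) = 18.1 m/s

18.1 m s⁻¹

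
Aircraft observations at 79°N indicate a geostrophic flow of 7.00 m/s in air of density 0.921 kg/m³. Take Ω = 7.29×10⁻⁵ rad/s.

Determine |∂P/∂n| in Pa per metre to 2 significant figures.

Coriolis parameter at 79°N:
f = 2Ω sin φ = 2 × 7.29×10⁻⁵ × sin 79° = 1.43×10⁻⁴ s⁻¹
Geostrophic balance rearranged: |∂P/∂n| = f ρ V_g
|∂P/∂n| = 1.43×10⁻⁴ × 0.921 × 7.00 = 9.23×10⁻⁴ Pa/m

9.2×10⁻⁴ Pa/m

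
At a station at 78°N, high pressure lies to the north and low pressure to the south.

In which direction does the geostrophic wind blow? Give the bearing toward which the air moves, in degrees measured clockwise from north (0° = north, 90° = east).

270°

The pressure-gradient force points toward the south (bearing 180°).
Geostrophic balance: in the Northern Hemisphere the Coriolis force deflects motion to the right, so the geostrophic wind blows 90° to the right of the pressure-gradient force (low pressure on the left).
Rotating 180° by 90° clockwise gives 270° — the wind blows toward the west.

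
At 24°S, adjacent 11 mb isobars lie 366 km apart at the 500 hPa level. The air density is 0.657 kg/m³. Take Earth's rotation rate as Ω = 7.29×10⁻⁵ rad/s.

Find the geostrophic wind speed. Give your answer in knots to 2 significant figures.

Coriolis parameter at 24°S:
f = 2Ω sin φ = 2 × 7.29×10⁻⁵ × sin 24° = 5.93×10⁻⁵ s⁻¹
Pressure gradient: |∂P/∂n| = 1100 Pa / 366000 m = 3.01×10⁻³ Pa/m
Geostrophic balance (pressure-gradient force = Coriolis force):
V_g = (1/(fρ)) |∂P/∂n| = 3.01×10⁻³ / (5.93×10⁻⁵ × 0.657) = 77.1 m/s
Converting: 77.1 m/s × 1.944 = 150 knots

150 knots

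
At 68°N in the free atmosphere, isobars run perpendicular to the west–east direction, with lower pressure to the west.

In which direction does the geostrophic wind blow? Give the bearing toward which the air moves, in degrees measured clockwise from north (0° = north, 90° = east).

000°

The pressure-gradient force points toward the west (bearing 270°).
Geostrophic balance: in the Northern Hemisphere the Coriolis force deflects motion to the right, so the geostrophic wind blows 90° to the right of the pressure-gradient force (low pressure on the left).
Rotating 270° by 90° clockwise gives 000° — the wind blows toward the north.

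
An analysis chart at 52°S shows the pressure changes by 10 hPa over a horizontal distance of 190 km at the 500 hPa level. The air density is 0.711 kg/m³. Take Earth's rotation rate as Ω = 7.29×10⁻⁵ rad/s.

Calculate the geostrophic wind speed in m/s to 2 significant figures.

Coriolis parameter at 52°S:
f = 2Ω sin φ = 2 × 7.29×10⁻⁵ × sin 52° = 1.15×10⁻⁴ s⁻¹
Pressure gradient: |∂P/∂n| = 1000 Pa / 190000 m = 5.26×10⁻³ Pa/m
Geostrophic balance (pressure-gradient force = Coriolis force):
V_g = (1/(fρ)) |∂P/∂n| = 5.26×10⁻³ / (1.15×10⁻⁴ × 0.711) = 64.4 m/s

64 m/s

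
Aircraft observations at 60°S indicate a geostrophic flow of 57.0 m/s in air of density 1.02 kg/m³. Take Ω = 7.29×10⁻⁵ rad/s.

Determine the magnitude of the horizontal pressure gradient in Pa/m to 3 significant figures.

7.34×10⁻³ Pa/m

Coriolis parameter at 60°S:
f = 2Ω sin φ = 2 × 7.29×10⁻⁵ × sin 60° = 1.26×10⁻⁴ s⁻¹
Geostrophic balance rearranged: |∂P/∂n| = f ρ V_g
|∂P/∂n| = 1.26×10⁻⁴ × 1.02 × 57.0 = 7.34×10⁻³ Pa/m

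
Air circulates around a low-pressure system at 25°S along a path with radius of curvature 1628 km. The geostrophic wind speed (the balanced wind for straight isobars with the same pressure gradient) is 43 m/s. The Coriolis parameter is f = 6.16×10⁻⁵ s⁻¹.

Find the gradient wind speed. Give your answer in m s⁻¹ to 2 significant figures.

32 m s⁻¹

Around a low, centrifugal force acts outward with Coriolis, so pressure-gradient force balances both:
(1/ρ)|∂P/∂n| = fV + V²/R  →  V² + fR·V − fR·V_g = 0
With fR = 6.16×10⁻⁵ × 1628×10³ m = 100 m/s:
V = [−fR + √((fR)² + 4 fR V_g)]/2 = [−100 + √(100² + 4×100×43)]/2 = 32.5 m/s
Subgeostrophic (V < V_g = 43 m/s), as expected around a low.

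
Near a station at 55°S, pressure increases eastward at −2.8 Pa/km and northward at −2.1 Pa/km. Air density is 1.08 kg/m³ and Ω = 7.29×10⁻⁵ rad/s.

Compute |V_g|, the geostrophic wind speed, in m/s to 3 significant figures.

27.1 m/s

Coriolis parameter at 55°S:
f = 2Ω sin φ = 2 × 7.29×10⁻⁵ × sin 55° = 1.19×10⁻⁴ s⁻¹
In the Southern Hemisphere f is negative: f = −1.19×10⁻⁴ s⁻¹.
Component geostrophic relations (x east, y north):
u_g = −(1/(fρ)) ∂P/∂y,  v_g = (1/(fρ)) ∂P/∂x
u_g = −(−2.1×10⁻³)/(−1.19×10⁻⁴ × 1.08) = −16.3 m/s;  v_g = (−2.8×10⁻³)/(−1.19×10⁻⁴ × 1.08) = 21.7 m/s
|V_g| = √(u_g² + v_g²) = 27.1 m/s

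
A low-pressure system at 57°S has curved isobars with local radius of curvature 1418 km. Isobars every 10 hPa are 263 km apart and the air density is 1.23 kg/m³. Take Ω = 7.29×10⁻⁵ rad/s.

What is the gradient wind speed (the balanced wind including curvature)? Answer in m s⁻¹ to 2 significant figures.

Coriolis parameter at 57°S:
f = 2Ω sin φ = 2 × 7.29×10⁻⁵ × sin 57° = 1.22×10⁻⁴ s⁻¹
Pressure gradient: |∂P/∂n| = 1000 Pa / 263000 m = 3.80×10⁻³ Pa/m
Geostrophic speed: V_g = |∂P/∂n|/(fρ) = 3.80×10⁻³/(1.22×10⁻⁴ × 1.23) = 25.3 m/s
Around a low, centrifugal force acts outward with Coriolis, so pressure-gradient force balances both:
(1/ρ)|∂P/∂n| = fV + V²/R  →  V² + fR·V − fR·V_g = 0
With fR = 1.22×10⁻⁴ × 1418×10³ m = 173 m/s:
V = [−fR + √((fR)² + 4 fR V_g)]/2 = [−173 + √(173² + 4×173×25.3)]/2 = 22.4 m/s
Subgeostrophic (V < V_g = 25.3 m/s), as expected around a low.

22 m s⁻¹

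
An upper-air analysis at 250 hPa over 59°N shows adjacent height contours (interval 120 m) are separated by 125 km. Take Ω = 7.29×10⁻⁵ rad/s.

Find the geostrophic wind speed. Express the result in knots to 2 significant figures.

Coriolis parameter at 59°N:
f = 2Ω sin φ = 2 × 7.29×10⁻⁵ × sin 59° = 1.25×10⁻⁴ s⁻¹
Height gradient: |∂Z/∂n| = 120 m / 125000 m = 9.60×10⁻⁴
On a pressure surface, geostrophic balance gives V_g = (g/f)|∂Z/∂n|:
V_g = 9.81 × 9.60×10⁻⁴ / 1.25×10⁻⁴ = 75.4 m/s
Converting: 75.4 m/s × 1.944 = 150 knots

150 knots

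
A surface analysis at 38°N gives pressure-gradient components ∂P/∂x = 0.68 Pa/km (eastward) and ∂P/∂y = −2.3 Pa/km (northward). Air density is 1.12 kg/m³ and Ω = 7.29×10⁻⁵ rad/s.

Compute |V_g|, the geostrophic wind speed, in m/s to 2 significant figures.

24 m/s

Coriolis parameter at 38°N:
f = 2Ω sin φ = 2 × 7.29×10⁻⁵ × sin 38° = 8.98×10⁻⁵ s⁻¹
Component geostrophic relations (x east, y north):
u_g = −(1/(fρ)) ∂P/∂y,  v_g = (1/(fρ)) ∂P/∂x
u_g = −(−2.3×10⁻³)/(8.98×10⁻⁵ × 1.12) = 22.9 m/s;  v_g = (0.68×10⁻³)/(8.98×10⁻⁵ × 1.12) = 6.76 m/s
|V_g| = √(u_g² + v_g²) = 23.9 m/s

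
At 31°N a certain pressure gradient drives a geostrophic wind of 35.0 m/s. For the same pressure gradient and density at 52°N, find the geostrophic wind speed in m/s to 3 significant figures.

With the same pressure gradient and density, V_g ∝ 1/f ∝ 1/sin φ.
V₂ = V₁ · sin φ₁ / sin φ₂ = 35.0 × sin 31° / sin 52°
V₂ = 35.0 × 0.5150/0.7880 = 22.9 m/s

22.9 m/s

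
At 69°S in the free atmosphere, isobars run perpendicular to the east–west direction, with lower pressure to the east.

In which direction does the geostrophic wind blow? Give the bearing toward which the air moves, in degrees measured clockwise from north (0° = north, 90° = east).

The pressure-gradient force points toward the east (bearing 090°).
Geostrophic balance: in the Southern Hemisphere the Coriolis force deflects motion to the left, so the geostrophic wind blows 90° to the left of the pressure-gradient force (low pressure on the right).
Rotating 090° by 90° counterclockwise gives 000° — the wind blows toward the north.

000°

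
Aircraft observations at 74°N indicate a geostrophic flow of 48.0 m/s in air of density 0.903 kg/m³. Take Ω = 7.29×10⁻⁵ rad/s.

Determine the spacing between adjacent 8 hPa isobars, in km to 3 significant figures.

Coriolis parameter at 74°N:
f = 2Ω sin φ = 2 × 7.29×10⁻⁵ × sin 74° = 1.40×10⁻⁴ s⁻¹
Geostrophic balance rearranged: |∂P/∂n| = f ρ V_g
|∂P/∂n| = 1.40×10⁻⁴ × 0.903 × 48.0 = 6.07×10⁻³ Pa/m
Isobar spacing: Δn = ΔP/|∂P/∂n| = 800 Pa / 6.07×10⁻³ Pa/m = 131693 m ≈ 132 km

132 km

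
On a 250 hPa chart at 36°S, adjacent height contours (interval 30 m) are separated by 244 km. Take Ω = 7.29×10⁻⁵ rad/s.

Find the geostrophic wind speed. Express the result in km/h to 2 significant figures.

51 km/h

Coriolis parameter at 36°S:
f = 2Ω sin φ = 2 × 7.29×10⁻⁵ × sin 36° = 8.57×10⁻⁵ s⁻¹
Height gradient: |∂Z/∂n| = 30 m / 244000 m = 1.23×10⁻⁴
On a pressure surface, geostrophic balance gives V_g = (g/f)|∂Z/∂n|:
V_g = 9.81 × 1.23×10⁻⁴ / 8.57×10⁻⁵ = 14.1 m/s
Converting: 14.1 m/s × 3.6 = 51 km/h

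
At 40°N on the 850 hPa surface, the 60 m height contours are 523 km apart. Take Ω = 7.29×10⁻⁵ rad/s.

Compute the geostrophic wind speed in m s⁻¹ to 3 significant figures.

12.0 m s⁻¹

Coriolis parameter at 40°N:
f = 2Ω sin φ = 2 × 7.29×10⁻⁵ × sin 40° = 9.37×10⁻⁵ s⁻¹
Height gradient: |∂Z/∂n| = 60 m / 523000 m = 1.15×10⁻⁴
On a pressure surface, geostrophic balance gives V_g = (g/f)|∂Z/∂n|:
V_g = 9.81 × 1.15×10⁻⁴ / 9.37×10⁻⁵ = 12.0 m/s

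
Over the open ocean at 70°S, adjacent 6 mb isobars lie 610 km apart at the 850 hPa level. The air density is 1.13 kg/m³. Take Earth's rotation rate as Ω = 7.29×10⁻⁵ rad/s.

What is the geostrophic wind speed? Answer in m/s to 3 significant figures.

Coriolis parameter at 70°S:
f = 2Ω sin φ = 2 × 7.29×10⁻⁵ × sin 70° = 1.37×10⁻⁴ s⁻¹
Pressure gradient: |∂P/∂n| = 600 Pa / 610000 m = 9.84×10⁻⁴ Pa/m
Geostrophic balance (pressure-gradient force = Coriolis force):
V_g = (1/(fρ)) |∂P/∂n| = 9.84×10⁻⁴ / (1.37×10⁻⁴ × 1.13) = 6.35 m/s

6.35 m/s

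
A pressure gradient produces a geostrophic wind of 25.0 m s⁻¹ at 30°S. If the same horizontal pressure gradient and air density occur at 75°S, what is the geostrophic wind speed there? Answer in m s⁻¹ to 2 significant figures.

13 m s⁻¹

With the same pressure gradient and density, V_g ∝ 1/f ∝ 1/sin φ.
V₂ = V₁ · sin φ₁ / sin φ₂ = 25.0 × sin 30° / sin 75°
V₂ = 25.0 × 0.5000/0.9659 = 13 m s⁻¹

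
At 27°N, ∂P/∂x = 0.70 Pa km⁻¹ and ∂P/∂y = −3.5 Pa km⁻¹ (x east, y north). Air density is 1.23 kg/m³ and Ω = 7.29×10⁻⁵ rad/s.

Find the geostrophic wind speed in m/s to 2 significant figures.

Coriolis parameter at 27°N:
f = 2Ω sin φ = 2 × 7.29×10⁻⁵ × sin 27° = 6.62×10⁻⁵ s⁻¹
Component geostrophic relations (x east, y north):
u_g = −(1/(fρ)) ∂P/∂y,  v_g = (1/(fρ)) ∂P/∂x
u_g = −(−3.5×10⁻³)/(6.62×10⁻⁵ × 1.23) = 43.0 m/s;  v_g = (0.70×10⁻³)/(6.62×10⁻⁵ × 1.23) = 8.60 m/s
|V_g| = √(u_g² + v_g²) = 43.8 m/s

44 m/s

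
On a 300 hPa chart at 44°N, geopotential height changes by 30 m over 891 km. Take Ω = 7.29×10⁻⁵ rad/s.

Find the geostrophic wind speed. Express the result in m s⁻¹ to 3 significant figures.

Coriolis parameter at 44°N:
f = 2Ω sin φ = 2 × 7.29×10⁻⁵ × sin 44° = 1.01×10⁻⁴ s⁻¹
Height gradient: |∂Z/∂n| = 30 m / 891000 m = 3.37×10⁻⁵
On a pressure surface, geostrophic balance gives V_g = (g/f)|∂Z/∂n|:
V_g = 9.81 × 3.37×10⁻⁵ / 1.01×10⁻⁴ = 3.26 m/s

3.26 m s⁻¹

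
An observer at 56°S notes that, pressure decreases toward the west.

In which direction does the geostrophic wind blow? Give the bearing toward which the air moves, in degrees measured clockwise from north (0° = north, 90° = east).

180°

The pressure-gradient force points toward the west (bearing 270°).
Geostrophic balance: in the Southern Hemisphere the Coriolis force deflects motion to the left, so the geostrophic wind blows 90° to the left of the pressure-gradient force (low pressure on the right).
Rotating 270° by 90° counterclockwise gives 180° — the wind blows toward the south.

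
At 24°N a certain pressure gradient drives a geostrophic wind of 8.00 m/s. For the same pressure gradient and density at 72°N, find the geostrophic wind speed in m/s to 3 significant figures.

With the same pressure gradient and density, V_g ∝ 1/f ∝ 1/sin φ.
V₂ = V₁ · sin φ₁ / sin φ₂ = 8.00 × sin 24° / sin 72°
V₂ = 8.00 × 0.4067/0.9511 = 3.42 m/s

3.42 m/s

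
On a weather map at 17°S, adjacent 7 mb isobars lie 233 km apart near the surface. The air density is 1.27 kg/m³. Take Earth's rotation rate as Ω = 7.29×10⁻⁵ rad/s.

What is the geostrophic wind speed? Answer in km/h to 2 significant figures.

200 km/h

Coriolis parameter at 17°S:
f = 2Ω sin φ = 2 × 7.29×10⁻⁵ × sin 17° = 4.26×10⁻⁵ s⁻¹
Pressure gradient: |∂P/∂n| = 700 Pa / 233000 m = 3.00×10⁻³ Pa/m
Geostrophic balance (pressure-gradient force = Coriolis force):
V_g = (1/(fρ)) |∂P/∂n| = 3.00×10⁻³ / (4.26×10⁻⁵ × 1.27) = 55.5 m/s
Converting: 55.5 m/s × 3.6 = 200 km/h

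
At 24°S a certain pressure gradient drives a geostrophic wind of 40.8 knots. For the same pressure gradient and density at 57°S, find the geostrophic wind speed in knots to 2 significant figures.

With the same pressure gradient and density, V_g ∝ 1/f ∝ 1/sin φ.
V₂ = V₁ · sin φ₁ / sin φ₂ = 40.8 × sin 24° / sin 57°
V₂ = 40.8 × 0.4067/0.8387 = 20 knots

20 knots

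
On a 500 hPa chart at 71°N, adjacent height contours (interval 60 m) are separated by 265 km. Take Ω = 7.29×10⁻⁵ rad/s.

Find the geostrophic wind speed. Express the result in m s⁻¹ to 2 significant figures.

Coriolis parameter at 71°N:
f = 2Ω sin φ = 2 × 7.29×10⁻⁵ × sin 71° = 1.38×10⁻⁴ s⁻¹
Height gradient: |∂Z/∂n| = 60 m / 265000 m = 2.26×10⁻⁴
On a pressure surface, geostrophic balance gives V_g = (g/f)|∂Z/∂n|:
V_g = 9.81 × 2.26×10⁻⁴ / 1.38×10⁻⁴ = 16.1 m/s

16 m s⁻¹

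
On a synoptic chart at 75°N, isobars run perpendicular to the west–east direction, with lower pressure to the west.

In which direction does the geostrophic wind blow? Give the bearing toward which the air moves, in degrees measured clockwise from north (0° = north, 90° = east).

The pressure-gradient force points toward the west (bearing 270°).
Geostrophic balance: in the Northern Hemisphere the Coriolis force deflects motion to the right, so the geostrophic wind blows 90° to the right of the pressure-gradient force (low pressure on the left).
Rotating 270° by 90° clockwise gives 000° — the wind blows toward the north.

000°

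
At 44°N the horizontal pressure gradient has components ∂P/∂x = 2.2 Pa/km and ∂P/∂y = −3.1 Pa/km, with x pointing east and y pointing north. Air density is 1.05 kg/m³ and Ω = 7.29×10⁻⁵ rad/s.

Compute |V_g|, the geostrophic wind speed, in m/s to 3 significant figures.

35.7 m/s

Coriolis parameter at 44°N:
f = 2Ω sin φ = 2 × 7.29×10⁻⁵ × sin 44° = 1.01×10⁻⁴ s⁻¹
Component geostrophic relations (x east, y north):
u_g = −(1/(fρ)) ∂P/∂y,  v_g = (1/(fρ)) ∂P/∂x
u_g = −(−3.1×10⁻³)/(1.01×10⁻⁴ × 1.05) = 29.2 m/s;  v_g = (2.2×10⁻³)/(1.01×10⁻⁴ × 1.05) = 20.7 m/s
|V_g| = √(u_g² + v_g²) = 35.7 m/s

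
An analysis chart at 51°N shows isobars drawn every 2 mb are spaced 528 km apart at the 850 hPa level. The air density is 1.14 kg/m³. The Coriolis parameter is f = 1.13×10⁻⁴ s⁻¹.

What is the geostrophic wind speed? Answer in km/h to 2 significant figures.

11 km/h

Pressure gradient: |∂P/∂n| = 200 Pa / 528000 m = 3.79×10⁻⁴ Pa/m
Geostrophic balance (pressure-gradient force = Coriolis force):
V_g = (1/(fρ)) |∂P/∂n| = 3.79×10⁻⁴ / (1.13×10⁻⁴ × 1.14) = 2.94 m/s
Converting: 2.94 m/s × 3.6 = 11 km/h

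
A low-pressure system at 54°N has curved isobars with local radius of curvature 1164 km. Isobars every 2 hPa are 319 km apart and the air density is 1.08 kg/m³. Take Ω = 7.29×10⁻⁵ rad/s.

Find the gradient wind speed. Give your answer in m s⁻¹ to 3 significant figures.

4.76 m s⁻¹

Coriolis parameter at 54°N:
f = 2Ω sin φ = 2 × 7.29×10⁻⁵ × sin 54° = 1.18×10⁻⁴ s⁻¹
Pressure gradient: |∂P/∂n| = 200 Pa / 319000 m = 6.27×10⁻⁴ Pa/m
Geostrophic speed: V_g = |∂P/∂n|/(fρ) = 6.27×10⁻⁴/(1.18×10⁻⁴ × 1.08) = 4.92 m/s
Around a low, centrifugal force acts outward with Coriolis, so pressure-gradient force balances both:
(1/ρ)|∂P/∂n| = fV + V²/R  →  V² + fR·V − fR·V_g = 0
With fR = 1.18×10⁻⁴ × 1164×10³ m = 137 m/s:
V = [−fR + √((fR)² + 4 fR V_g)]/2 = [−137 + √(137² + 4×137×4.92)]/2 = 4.76 m/s
Subgeostrophic (V < V_g = 4.92 m/s), as expected around a low.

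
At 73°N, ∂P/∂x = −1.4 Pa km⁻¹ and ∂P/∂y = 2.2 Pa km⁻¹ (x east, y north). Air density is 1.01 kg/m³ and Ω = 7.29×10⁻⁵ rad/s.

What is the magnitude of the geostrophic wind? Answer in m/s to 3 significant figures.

18.5 m/s

Coriolis parameter at 73°N:
f = 2Ω sin φ = 2 × 7.29×10⁻⁵ × sin 73° = 1.39×10⁻⁴ s⁻¹
Component geostrophic relations (x east, y north):
u_g = −(1/(fρ)) ∂P/∂y,  v_g = (1/(fρ)) ∂P/∂x
u_g = −(2.2×10⁻³)/(1.39×10⁻⁴ × 1.01) = −15.6 m/s;  v_g = (−1.4×10⁻³)/(1.39×10⁻⁴ × 1.01) = −9.94 m/s
|V_g| = √(u_g² + v_g²) = 18.5 m/s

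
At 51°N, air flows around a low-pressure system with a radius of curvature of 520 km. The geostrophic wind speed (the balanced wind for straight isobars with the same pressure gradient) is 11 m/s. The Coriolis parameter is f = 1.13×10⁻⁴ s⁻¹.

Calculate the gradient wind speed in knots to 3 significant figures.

18.4 knots

Around a low, centrifugal force acts outward with Coriolis, so pressure-gradient force balances both:
(1/ρ)|∂P/∂n| = fV + V²/R  →  V² + fR·V − fR·V_g = 0
With fR = 1.13×10⁻⁴ × 520×10³ m = 58.8 m/s:
V = [−fR + √((fR)² + 4 fR V_g)]/2 = [−58.8 + √(58.8² + 4×58.8×11)]/2 = 9.47 m/s
Subgeostrophic (V < V_g = 11 m/s), as expected around a low.
Converting: 9.47 m/s × 1.944 = 18.4 knots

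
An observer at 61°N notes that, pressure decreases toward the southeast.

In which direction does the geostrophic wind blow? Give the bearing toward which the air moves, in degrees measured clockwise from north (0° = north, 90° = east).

225°

The pressure-gradient force points toward the southeast (bearing 135°).
Geostrophic balance: in the Northern Hemisphere the Coriolis force deflects motion to the right, so the geostrophic wind blows 90° to the right of the pressure-gradient force (low pressure on the left).
Rotating 135° by 90° clockwise gives 225° — the wind blows toward the southwest.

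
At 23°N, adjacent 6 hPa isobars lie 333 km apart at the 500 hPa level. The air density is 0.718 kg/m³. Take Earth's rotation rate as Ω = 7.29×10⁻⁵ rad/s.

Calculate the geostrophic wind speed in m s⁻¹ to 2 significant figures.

Coriolis parameter at 23°N:
f = 2Ω sin φ = 2 × 7.29×10⁻⁵ × sin 23° = 5.70×10⁻⁵ s⁻¹
Pressure gradient: |∂P/∂n| = 600 Pa / 333000 m = 1.80×10⁻³ Pa/m
Geostrophic balance (pressure-gradient force = Coriolis force):
V_g = (1/(fρ)) |∂P/∂n| = 1.80×10⁻³ / (5.70×10⁻⁵ × 0.718) = 44.1 m/s

44 m s⁻¹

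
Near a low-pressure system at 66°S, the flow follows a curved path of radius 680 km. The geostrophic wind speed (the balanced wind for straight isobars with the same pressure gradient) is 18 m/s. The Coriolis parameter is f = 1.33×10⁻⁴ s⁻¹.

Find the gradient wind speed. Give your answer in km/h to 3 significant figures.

Around a low, centrifugal force acts outward with Coriolis, so pressure-gradient force balances both:
(1/ρ)|∂P/∂n| = fV + V²/R  →  V² + fR·V − fR·V_g = 0
With fR = 1.33×10⁻⁴ × 680×10³ m = 90.4 m/s:
V = [−fR + √((fR)² + 4 fR V_g)]/2 = [−90.4 + √(90.4² + 4×90.4×18)]/2 = 15.4 m/s
Subgeostrophic (V < V_g = 18 m/s), as expected around a low.
Converting: 15.4 m/s × 3.6 = 55.4 km/h

55.4 km/h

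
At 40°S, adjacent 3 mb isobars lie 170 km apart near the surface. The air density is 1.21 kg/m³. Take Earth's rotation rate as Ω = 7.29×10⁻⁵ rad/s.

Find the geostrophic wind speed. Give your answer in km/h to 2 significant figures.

56 km/h

Coriolis parameter at 40°S:
f = 2Ω sin φ = 2 × 7.29×10⁻⁵ × sin 40° = 9.37×10⁻⁵ s⁻¹
Pressure gradient: |∂P/∂n| = 300 Pa / 170000 m = 1.76×10⁻³ Pa/m
Geostrophic balance (pressure-gradient force = Coriolis force):
V_g = (1/(fρ)) |∂P/∂n| = 1.76×10⁻³ / (9.37×10⁻⁵ × 1.21) = 15.6 m/s
Converting: 15.6 m/s × 3.6 = 56 km/h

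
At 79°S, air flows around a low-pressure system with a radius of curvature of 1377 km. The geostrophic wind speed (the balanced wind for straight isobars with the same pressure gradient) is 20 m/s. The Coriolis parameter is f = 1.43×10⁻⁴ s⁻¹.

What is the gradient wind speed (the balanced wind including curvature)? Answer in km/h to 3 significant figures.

65.9 km/h

Around a low, centrifugal force acts outward with Coriolis, so pressure-gradient force balances both:
(1/ρ)|∂P/∂n| = fV + V²/R  →  V² + fR·V − fR·V_g = 0
With fR = 1.43×10⁻⁴ × 1377×10³ m = 197 m/s:
V = [−fR + √((fR)² + 4 fR V_g)]/2 = [−197 + √(197² + 4×197×20)]/2 = 18.3 m/s
Subgeostrophic (V < V_g = 20 m/s), as expected around a low.
Converting: 18.3 m/s × 3.6 = 65.9 km/h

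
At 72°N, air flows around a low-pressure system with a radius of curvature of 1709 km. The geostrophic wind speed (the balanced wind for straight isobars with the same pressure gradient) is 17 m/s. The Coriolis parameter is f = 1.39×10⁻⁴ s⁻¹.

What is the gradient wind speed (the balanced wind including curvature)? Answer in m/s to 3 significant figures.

Around a low, centrifugal force acts outward with Coriolis, so pressure-gradient force balances both:
(1/ρ)|∂P/∂n| = fV + V²/R  →  V² + fR·V − fR·V_g = 0
With fR = 1.39×10⁻⁴ × 1709×10³ m = 238 m/s:
V = [−fR + √((fR)² + 4 fR V_g)]/2 = [−238 + √(238² + 4×238×17)]/2 = 15.9 m/s
Subgeostrophic (V < V_g = 17 m/s), as expected around a low.

15.9 m/s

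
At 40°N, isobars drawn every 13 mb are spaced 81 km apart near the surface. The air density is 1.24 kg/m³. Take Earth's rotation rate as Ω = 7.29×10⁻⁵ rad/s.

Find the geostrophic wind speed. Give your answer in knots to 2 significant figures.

270 knots

Coriolis parameter at 40°N:
f = 2Ω sin φ = 2 × 7.29×10⁻⁵ × sin 40° = 9.37×10⁻⁵ s⁻¹
Pressure gradient: |∂P/∂n| = 1300 Pa / 81000 m = 1.60×10⁻² Pa/m
Geostrophic balance (pressure-gradient force = Coriolis force):
V_g = (1/(fρ)) |∂P/∂n| = 1.60×10⁻² / (9.37×10⁻⁵ × 1.24) = 138 m/s
Converting: 138 m/s × 1.944 = 270 knots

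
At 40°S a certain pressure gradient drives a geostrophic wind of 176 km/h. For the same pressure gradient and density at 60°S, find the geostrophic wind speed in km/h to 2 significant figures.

With the same pressure gradient and density, V_g ∝ 1/f ∝ 1/sin φ.
V₂ = V₁ · sin φ₁ / sin φ₂ = 176 × sin 40° / sin 60°
V₂ = 176 × 0.6428/0.8660 = 130 km/h

130 km/h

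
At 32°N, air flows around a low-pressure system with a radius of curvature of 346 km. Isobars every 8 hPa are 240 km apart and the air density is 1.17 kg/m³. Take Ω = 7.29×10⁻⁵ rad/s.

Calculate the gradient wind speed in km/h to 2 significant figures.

Coriolis parameter at 32°N:
f = 2Ω sin φ = 2 × 7.29×10⁻⁵ × sin 32° = 7.73×10⁻⁵ s⁻¹
Pressure gradient: |∂P/∂n| = 800 Pa / 240000 m = 3.33×10⁻³ Pa/m
Geostrophic speed: V_g = |∂P/∂n|/(fρ) = 3.33×10⁻³/(7.73×10⁻⁵ × 1.17) = 36.9 m/s
Around a low, centrifugal force acts outward with Coriolis, so pressure-gradient force balances both:
(1/ρ)|∂P/∂n| = fV + V²/R  →  V² + fR·V − fR·V_g = 0
With fR = 7.73×10⁻⁵ × 346×10³ m = 26.7 m/s:
V = [−fR + √((fR)² + 4 fR V_g)]/2 = [−26.7 + √(26.7² + 4×26.7×36.9)]/2 = 20.8 m/s
Subgeostrophic (V < V_g = 36.9 m/s), as expected around a low.
Converting: 20.8 m/s × 3.6 = 75 km/h

75 km/h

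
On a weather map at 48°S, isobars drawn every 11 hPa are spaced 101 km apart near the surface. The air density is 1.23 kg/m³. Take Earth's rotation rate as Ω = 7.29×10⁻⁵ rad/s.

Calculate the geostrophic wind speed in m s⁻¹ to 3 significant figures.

Coriolis parameter at 48°S:
f = 2Ω sin φ = 2 × 7.29×10⁻⁵ × sin 48° = 1.08×10⁻⁴ s⁻¹
Pressure gradient: |∂P/∂n| = 1100 Pa / 101000 m = 1.09×10⁻² Pa/m
Geostrophic balance (pressure-gradient force = Coriolis force):
V_g = (1/(fρ)) |∂P/∂n| = 1.09×10⁻² / (1.08×10⁻⁴ × 1.23) = 81.7 m/s

81.7 m s⁻¹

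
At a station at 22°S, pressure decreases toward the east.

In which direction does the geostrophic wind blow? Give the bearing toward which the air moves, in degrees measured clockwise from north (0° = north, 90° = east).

000°

The pressure-gradient force points toward the east (bearing 090°).
Geostrophic balance: in the Southern Hemisphere the Coriolis force deflects motion to the left, so the geostrophic wind blows 90° to the left of the pressure-gradient force (low pressure on the right).
Rotating 090° by 90° counterclockwise gives 000° — the wind blows toward the north.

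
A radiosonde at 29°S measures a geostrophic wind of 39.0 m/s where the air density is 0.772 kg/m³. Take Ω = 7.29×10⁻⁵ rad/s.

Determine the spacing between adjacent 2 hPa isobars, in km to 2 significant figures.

94 km

Coriolis parameter at 29°S:
f = 2Ω sin φ = 2 × 7.29×10⁻⁵ × sin 29° = 7.07×10⁻⁵ s⁻¹
Geostrophic balance rearranged: |∂P/∂n| = f ρ V_g
|∂P/∂n| = 7.07×10⁻⁵ × 0.772 × 39.0 = 2.13×10⁻³ Pa/m
Isobar spacing: Δn = ΔP/|∂P/∂n| = 200 Pa / 2.13×10⁻³ Pa/m = 93977 m ≈ 94 km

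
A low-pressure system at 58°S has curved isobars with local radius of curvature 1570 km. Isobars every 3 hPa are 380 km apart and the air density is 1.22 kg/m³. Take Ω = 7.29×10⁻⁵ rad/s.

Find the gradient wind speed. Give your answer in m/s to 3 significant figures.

Coriolis parameter at 58°S:
f = 2Ω sin φ = 2 × 7.29×10⁻⁵ × sin 58° = 1.24×10⁻⁴ s⁻¹
Pressure gradient: |∂P/∂n| = 300 Pa / 380000 m = 7.89×10⁻⁴ Pa/m
Geostrophic speed: V_g = |∂P/∂n|/(fρ) = 7.89×10⁻⁴/(1.24×10⁻⁴ × 1.22) = 5.23 m/s
Around a low, centrifugal force acts outward with Coriolis, so pressure-gradient force balances both:
(1/ρ)|∂P/∂n| = fV + V²/R  →  V² + fR·V − fR·V_g = 0
With fR = 1.24×10⁻⁴ × 1570×10³ m = 194 m/s:
V = [−fR + √((fR)² + 4 fR V_g)]/2 = [−194 + √(194² + 4×194×5.23)]/2 = 5.1 m/s
Subgeostrophic (V < V_g = 5.23 m/s), as expected around a low.

5.10 m/s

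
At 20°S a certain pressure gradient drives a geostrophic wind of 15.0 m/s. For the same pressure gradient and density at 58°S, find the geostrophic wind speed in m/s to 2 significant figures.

6.0 m/s

With the same pressure gradient and density, V_g ∝ 1/f ∝ 1/sin φ.
V₂ = V₁ · sin φ₁ / sin φ₂ = 15.0 × sin 20° / sin 58°
V₂ = 15.0 × 0.3420/0.8480 = 6.0 m/s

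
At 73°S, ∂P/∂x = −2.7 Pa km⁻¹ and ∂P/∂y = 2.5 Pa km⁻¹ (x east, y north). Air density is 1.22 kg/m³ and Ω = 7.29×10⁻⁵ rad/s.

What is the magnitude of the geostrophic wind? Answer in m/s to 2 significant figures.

22 m/s

Coriolis parameter at 73°S:
f = 2Ω sin φ = 2 × 7.29×10⁻⁵ × sin 73° = 1.39×10⁻⁴ s⁻¹
In the Southern Hemisphere f is negative: f = −1.39×10⁻⁴ s⁻¹.
Component geostrophic relations (x east, y north):
u_g = −(1/(fρ)) ∂P/∂y,  v_g = (1/(fρ)) ∂P/∂x
u_g = −(2.5×10⁻³)/(−1.39×10⁻⁴ × 1.22) = 14.7 m/s;  v_g = (−2.7×10⁻³)/(−1.39×10⁻⁴ × 1.22) = 15.9 m/s
|V_g| = √(u_g² + v_g²) = 21.6 m/s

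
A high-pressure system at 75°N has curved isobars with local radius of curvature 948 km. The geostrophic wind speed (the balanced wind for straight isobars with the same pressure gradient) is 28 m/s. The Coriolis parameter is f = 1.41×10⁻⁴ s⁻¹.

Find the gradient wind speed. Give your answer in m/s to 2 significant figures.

40 m/s

Around a high, pressure-gradient force acts outward with centrifugal, so Coriolis balances both:
fV = (1/ρ)|∂P/∂n| + V²/R  →  V² − fR·V + fR·V_g = 0
With fR = 1.41×10⁻⁴ × 948×10³ m = 134 m/s:
V = [fR − √((fR)² − 4 fR V_g)]/2 = [134 − √(134² − 4×134×28)]/2 = 39.9 m/s
Supergeostrophic (V > V_g = 28 m/s), as expected around a high.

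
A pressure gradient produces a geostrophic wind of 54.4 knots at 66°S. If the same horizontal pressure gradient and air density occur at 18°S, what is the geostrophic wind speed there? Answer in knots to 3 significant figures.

With the same pressure gradient and density, V_g ∝ 1/f ∝ 1/sin φ.
V₂ = V₁ · sin φ₁ / sin φ₂ = 54.4 × sin 66° / sin 18°
V₂ = 54.4 × 0.9135/0.3090 = 161 knots

161 knots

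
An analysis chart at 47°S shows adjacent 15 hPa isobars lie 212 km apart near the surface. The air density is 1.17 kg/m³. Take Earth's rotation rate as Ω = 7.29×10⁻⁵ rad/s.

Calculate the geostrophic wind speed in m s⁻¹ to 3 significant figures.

Coriolis parameter at 47°S:
f = 2Ω sin φ = 2 × 7.29×10⁻⁵ × sin 47° = 1.07×10⁻⁴ s⁻¹
Pressure gradient: |∂P/∂n| = 1500 Pa / 212000 m = 7.08×10⁻³ Pa/m
Geostrophic balance (pressure-gradient force = Coriolis force):
V_g = (1/(fρ)) |∂P/∂n| = 7.08×10⁻³ / (1.07×10⁻⁴ × 1.17) = 56.7 m/s

56.7 m s⁻¹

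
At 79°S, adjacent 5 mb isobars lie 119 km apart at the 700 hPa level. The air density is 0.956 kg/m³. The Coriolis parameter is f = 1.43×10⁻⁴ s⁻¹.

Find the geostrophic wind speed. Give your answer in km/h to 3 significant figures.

Pressure gradient: |∂P/∂n| = 500 Pa / 119000 m = 4.20×10⁻³ Pa/m
Geostrophic balance (pressure-gradient force = Coriolis force):
V_g = (1/(fρ)) |∂P/∂n| = 4.20×10⁻³ / (1.43×10⁻⁴ × 0.956) = 30.7 m/s
Converting: 30.7 m/s × 3.6 = 111 km/h

111 km/h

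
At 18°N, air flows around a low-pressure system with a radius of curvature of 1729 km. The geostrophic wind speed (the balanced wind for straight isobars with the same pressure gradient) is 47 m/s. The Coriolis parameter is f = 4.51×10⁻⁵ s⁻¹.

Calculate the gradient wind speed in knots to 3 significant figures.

Around a low, centrifugal force acts outward with Coriolis, so pressure-gradient force balances both:
(1/ρ)|∂P/∂n| = fV + V²/R  →  V² + fR·V − fR·V_g = 0
With fR = 4.51×10⁻⁵ × 1729×10³ m = 78.0 m/s:
V = [−fR + √((fR)² + 4 fR V_g)]/2 = [−78.0 + √(78.0² + 4×78.0×47)]/2 = 33 m/s
Subgeostrophic (V < V_g = 47 m/s), as expected around a low.
Converting: 33 m/s × 1.944 = 64.2 knots

64.2 knots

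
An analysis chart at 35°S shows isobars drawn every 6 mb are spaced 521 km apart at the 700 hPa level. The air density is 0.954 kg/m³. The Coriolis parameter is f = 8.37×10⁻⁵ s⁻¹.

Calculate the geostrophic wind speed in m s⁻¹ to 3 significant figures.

14.4 m s⁻¹

Pressure gradient: |∂P/∂n| = 600 Pa / 521000 m = 1.15×10⁻³ Pa/m
Geostrophic balance (pressure-gradient force = Coriolis force):
V_g = (1/(fρ)) |∂P/∂n| = 1.15×10⁻³ / (8.37×10⁻⁵ × 0.954) = 14.4 m/s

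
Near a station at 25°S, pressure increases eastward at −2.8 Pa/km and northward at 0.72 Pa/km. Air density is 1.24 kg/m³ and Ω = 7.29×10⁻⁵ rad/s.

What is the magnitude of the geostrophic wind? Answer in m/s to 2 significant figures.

38 m/s

Coriolis parameter at 25°S:
f = 2Ω sin φ = 2 × 7.29×10⁻⁵ × sin 25° = 6.16×10⁻⁵ s⁻¹
In the Southern Hemisphere f is negative: f = −6.16×10⁻⁵ s⁻¹.
Component geostrophic relations (x east, y north):
u_g = −(1/(fρ)) ∂P/∂y,  v_g = (1/(fρ)) ∂P/∂x
u_g = −(0.72×10⁻³)/(−6.16×10⁻⁵ × 1.24) = 9.42 m/s;  v_g = (−2.8×10⁻³)/(−6.16×10⁻⁵ × 1.24) = 36.6 m/s
|V_g| = √(u_g² + v_g²) = 37.8 m/s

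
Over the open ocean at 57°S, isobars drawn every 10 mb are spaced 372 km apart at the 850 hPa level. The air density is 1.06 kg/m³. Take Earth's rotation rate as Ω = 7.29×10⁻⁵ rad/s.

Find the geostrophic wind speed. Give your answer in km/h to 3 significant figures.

Coriolis parameter at 57°S:
f = 2Ω sin φ = 2 × 7.29×10⁻⁵ × sin 57° = 1.22×10⁻⁴ s⁻¹
Pressure gradient: |∂P/∂n| = 1000 Pa / 372000 m = 2.69×10⁻³ Pa/m
Geostrophic balance (pressure-gradient force = Coriolis force):
V_g = (1/(fρ)) |∂P/∂n| = 2.69×10⁻³ / (1.22×10⁻⁴ × 1.06) = 20.7 m/s
Converting: 20.7 m/s × 3.6 = 74.7 km/h

74.7 km/h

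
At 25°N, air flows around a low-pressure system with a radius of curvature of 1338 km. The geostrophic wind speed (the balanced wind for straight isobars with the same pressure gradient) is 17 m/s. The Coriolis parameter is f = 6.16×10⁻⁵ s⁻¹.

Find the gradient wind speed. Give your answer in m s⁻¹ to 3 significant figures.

14.5 m s⁻¹

Around a low, centrifugal force acts outward with Coriolis, so pressure-gradient force balances both:
(1/ρ)|∂P/∂n| = fV + V²/R  →  V² + fR·V − fR·V_g = 0
With fR = 6.16×10⁻⁵ × 1338×10³ m = 82.4 m/s:
V = [−fR + √((fR)² + 4 fR V_g)]/2 = [−82.4 + √(82.4² + 4×82.4×17)]/2 = 14.5 m/s
Subgeostrophic (V < V_g = 17 m/s), as expected around a low.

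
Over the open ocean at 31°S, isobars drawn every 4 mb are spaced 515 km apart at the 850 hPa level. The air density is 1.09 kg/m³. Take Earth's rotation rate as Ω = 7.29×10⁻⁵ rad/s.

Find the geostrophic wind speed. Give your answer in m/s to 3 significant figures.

9.49 m/s

Coriolis parameter at 31°S:
f = 2Ω sin φ = 2 × 7.29×10⁻⁵ × sin 31° = 7.51×10⁻⁵ s⁻¹
Pressure gradient: |∂P/∂n| = 400 Pa / 515000 m = 7.77×10⁻⁴ Pa/m
Geostrophic balance (pressure-gradient force = Coriolis force):
V_g = (1/(fρ)) |∂P/∂n| = 7.77×10⁻⁴ / (7.51×10⁻⁵ × 1.09) = 9.49 m/s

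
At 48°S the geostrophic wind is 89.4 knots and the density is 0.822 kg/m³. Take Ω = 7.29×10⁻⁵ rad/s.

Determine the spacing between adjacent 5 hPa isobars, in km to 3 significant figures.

Coriolis parameter at 48°S:
f = 2Ω sin φ = 2 × 7.29×10⁻⁵ × sin 48° = 1.08×10⁻⁴ s⁻¹
Wind speed in SI: 89.4 knots = 46.0 m/s
Geostrophic balance rearranged: |∂P/∂n| = f ρ V_g
|∂P/∂n| = 1.08×10⁻⁴ × 0.822 × 46.0 = 4.10×10⁻³ Pa/m
Isobar spacing: Δn = ΔP/|∂P/∂n| = 500 Pa / 4.10×10⁻³ Pa/m = 122065 m ≈ 122 km

122 km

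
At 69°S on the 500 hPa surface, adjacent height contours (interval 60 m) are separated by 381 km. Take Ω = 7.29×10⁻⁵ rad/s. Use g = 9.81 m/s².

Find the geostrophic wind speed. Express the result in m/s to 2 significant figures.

11 m/s

Coriolis parameter at 69°S:
f = 2Ω sin φ = 2 × 7.29×10⁻⁵ × sin 69° = 1.36×10⁻⁴ s⁻¹
Height gradient: |∂Z/∂n| = 60 m / 381000 m = 1.57×10⁻⁴
On a pressure surface, geostrophic balance gives V_g = (g/f)|∂Z/∂n|:
V_g = 9.81 × 1.57×10⁻⁴ / 1.36×10⁻⁴ = 11.3 m/s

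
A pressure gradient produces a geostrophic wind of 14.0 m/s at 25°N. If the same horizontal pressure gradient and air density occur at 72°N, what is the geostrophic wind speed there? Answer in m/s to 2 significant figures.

With the same pressure gradient and density, V_g ∝ 1/f ∝ 1/sin φ.
V₂ = V₁ · sin φ₁ / sin φ₂ = 14.0 × sin 25° / sin 72°
V₂ = 14.0 × 0.4226/0.9511 = 6.2 m/s

6.2 m/s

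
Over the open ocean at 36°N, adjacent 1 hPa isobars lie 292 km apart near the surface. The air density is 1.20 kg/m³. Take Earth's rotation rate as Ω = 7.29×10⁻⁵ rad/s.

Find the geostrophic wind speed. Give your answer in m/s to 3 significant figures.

Coriolis parameter at 36°N:
f = 2Ω sin φ = 2 × 7.29×10⁻⁵ × sin 36° = 8.57×10⁻⁵ s⁻¹
Pressure gradient: |∂P/∂n| = 100 Pa / 292000 m = 3.42×10⁻⁴ Pa/m
Geostrophic balance (pressure-gradient force = Coriolis force):
V_g = (1/(fρ)) |∂P/∂n| = 3.42×10⁻⁴ / (8.57×10⁻⁵ × 1.20) = 3.33 m/s

3.33 m/s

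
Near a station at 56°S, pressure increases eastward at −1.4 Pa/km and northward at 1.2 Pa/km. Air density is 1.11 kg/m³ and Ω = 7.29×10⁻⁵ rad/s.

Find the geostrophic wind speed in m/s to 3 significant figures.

13.7 m/s

Coriolis parameter at 56°S:
f = 2Ω sin φ = 2 × 7.29×10⁻⁵ × sin 56° = 1.21×10⁻⁴ s⁻¹
In the Southern Hemisphere f is negative: f = −1.21×10⁻⁴ s⁻¹.
Component geostrophic relations (x east, y north):
u_g = −(1/(fρ)) ∂P/∂y,  v_g = (1/(fρ)) ∂P/∂x
u_g = −(1.2×10⁻³)/(−1.21×10⁻⁴ × 1.11) = 8.94 m/s;  v_g = (−1.4×10⁻³)/(−1.21×10⁻⁴ × 1.11) = 10.4 m/s
|V_g| = √(u_g² + v_g²) = 13.7 m/s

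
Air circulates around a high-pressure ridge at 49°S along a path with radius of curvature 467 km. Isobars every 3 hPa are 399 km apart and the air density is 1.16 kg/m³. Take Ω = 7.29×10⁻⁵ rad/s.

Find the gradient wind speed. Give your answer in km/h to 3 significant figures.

24.4 km/h

Coriolis parameter at 49°S:
f = 2Ω sin φ = 2 × 7.29×10⁻⁵ × sin 49° = 1.10×10⁻⁴ s⁻¹
Pressure gradient: |∂P/∂n| = 300 Pa / 399000 m = 7.52×10⁻⁴ Pa/m
Geostrophic speed: V_g = |∂P/∂n|/(fρ) = 7.52×10⁻⁴/(1.10×10⁻⁴ × 1.16) = 5.89 m/s
Around a high, pressure-gradient force acts outward with centrifugal, so Coriolis balances both:
fV = (1/ρ)|∂P/∂n| + V²/R  →  V² − fR·V + fR·V_g = 0
With fR = 1.10×10⁻⁴ × 467×10³ m = 51.4 m/s:
V = [fR − √((fR)² − 4 fR V_g)]/2 = [51.4 − √(51.4² − 4×51.4×5.89)]/2 = 6.79 m/s
Supergeostrophic (V > V_g = 5.89 m/s), as expected around a high.
Converting: 6.79 m/s × 3.6 = 24.4 km/h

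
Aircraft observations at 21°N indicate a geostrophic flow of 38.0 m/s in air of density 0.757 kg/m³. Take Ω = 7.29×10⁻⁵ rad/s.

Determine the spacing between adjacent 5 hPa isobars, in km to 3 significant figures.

333 km

Coriolis parameter at 21°N:
f = 2Ω sin φ = 2 × 7.29×10⁻⁵ × sin 21° = 5.23×10⁻⁵ s⁻¹
Geostrophic balance rearranged: |∂P/∂n| = f ρ V_g
|∂P/∂n| = 5.23×10⁻⁵ × 0.757 × 38.0 = 1.50×10⁻³ Pa/m
Isobar spacing: Δn = ΔP/|∂P/∂n| = 500 Pa / 1.50×10⁻³ Pa/m = 332662 m ≈ 333 km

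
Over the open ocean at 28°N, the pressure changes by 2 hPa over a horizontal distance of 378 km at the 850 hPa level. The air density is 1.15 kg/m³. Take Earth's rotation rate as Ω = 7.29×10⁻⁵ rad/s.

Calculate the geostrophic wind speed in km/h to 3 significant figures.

Coriolis parameter at 28°N:
f = 2Ω sin φ = 2 × 7.29×10⁻⁵ × sin 28° = 6.84×10⁻⁵ s⁻¹
Pressure gradient: |∂P/∂n| = 200 Pa / 378000 m = 5.29×10⁻⁴ Pa/m
Geostrophic balance (pressure-gradient force = Coriolis force):
V_g = (1/(fρ)) |∂P/∂n| = 5.29×10⁻⁴ / (6.84×10⁻⁵ × 1.15) = 6.72 m/s
Converting: 6.72 m/s × 3.6 = 24.2 km/h

24.2 km/h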